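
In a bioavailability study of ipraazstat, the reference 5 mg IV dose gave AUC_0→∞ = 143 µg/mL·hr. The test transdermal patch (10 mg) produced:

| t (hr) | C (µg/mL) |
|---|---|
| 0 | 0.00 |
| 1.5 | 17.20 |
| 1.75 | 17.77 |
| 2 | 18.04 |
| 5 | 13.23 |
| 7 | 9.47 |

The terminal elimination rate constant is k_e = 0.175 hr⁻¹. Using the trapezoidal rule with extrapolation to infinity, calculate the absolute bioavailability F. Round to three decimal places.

F = 0.509

Trapezoidal AUC_0→7 (transdermal patch):
  [0→1.5]: (0.00+17.20)/2 × 1.5 = 12.9
  [1.5→1.75]: (17.20+17.77)/2 × 0.25 = 4.37125
  [1.75→2]: (17.77+18.04)/2 × 0.25 = 4.47625
  [2→5]: (18.04+13.23)/2 × 3 = 46.905
  [5→7]: (13.23+9.47)/2 × 2 = 22.7
  Sum = 91.3525 µg/mL·hr
Tail: C_last/k_e = 9.47/0.175 = 54.114
AUC_0→∞ (transdermal patch) = 91.3525 + 54.114 = 145.4665 µg/mL·hr
F = (AUC_ev/D_ev)/(AUC_iv/D_iv) = (145.4665/10)/(143/5) = 14.54665/28.6 = 0.5086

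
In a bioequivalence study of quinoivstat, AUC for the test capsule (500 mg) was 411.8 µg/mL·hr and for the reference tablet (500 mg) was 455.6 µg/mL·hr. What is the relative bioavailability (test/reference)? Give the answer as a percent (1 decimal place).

F_rel = 90.4%

F_rel = (AUC_test/D_test) / (AUC_ref/D_ref)
      = (411.8/500) / (455.6/500)
      = 0.8236 / 0.9112 = 0.9039 = 90.39%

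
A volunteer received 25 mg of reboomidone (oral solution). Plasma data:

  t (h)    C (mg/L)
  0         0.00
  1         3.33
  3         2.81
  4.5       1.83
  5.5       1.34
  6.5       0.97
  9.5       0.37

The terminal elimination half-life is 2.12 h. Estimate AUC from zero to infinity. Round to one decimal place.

Trapezoidal AUC_0→9.5:
  [0→1]: (0.00+3.33)/2 × 1 = 1.665
  [1→3]: (3.33+2.81)/2 × 2 = 6.14
  [3→4.5]: (2.81+1.83)/2 × 1.5 = 3.48
  [4.5→5.5]: (1.83+1.34)/2 × 1 = 1.585
  [5.5→6.5]: (1.34+0.97)/2 × 1 = 1.155
  [6.5→9.5]: (0.97+0.37)/2 × 3 = 2.01
  Sum = 16.035 mg/L·h
k_e = ln2 / t½ = 0.693147 / 2.12 = 0.3270 h^-1
Extrapolated tail: C_last / k_e = 0.37 / 0.327 = 1.131
AUC_0→∞ = 16.035 + 1.131 = 17.166 mg/L·h

AUC = 17.2 mg/L·h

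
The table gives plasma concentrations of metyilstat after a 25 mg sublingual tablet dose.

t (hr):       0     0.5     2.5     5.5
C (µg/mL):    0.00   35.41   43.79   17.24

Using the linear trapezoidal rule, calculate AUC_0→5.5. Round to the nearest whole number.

AUC = 180 µg/mL·hr

Trapezoidal AUC_0→5.5:
  [0→0.5]: (0.00+35.41)/2 × 0.5 = 8.8525
  [0.5→2.5]: (35.41+43.79)/2 × 2 = 79.2
  [2.5→5.5]: (43.79+17.24)/2 × 3 = 91.545
  Sum = 179.5975 µg/mL·hr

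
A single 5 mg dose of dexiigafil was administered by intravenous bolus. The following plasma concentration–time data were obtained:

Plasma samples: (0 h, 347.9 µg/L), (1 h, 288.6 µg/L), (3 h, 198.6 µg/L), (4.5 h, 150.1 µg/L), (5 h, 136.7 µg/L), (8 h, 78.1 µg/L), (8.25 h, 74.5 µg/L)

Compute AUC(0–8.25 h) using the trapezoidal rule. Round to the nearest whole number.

AUC = 1480 µg/L·h

Trapezoidal AUC_0→8.25:
  [0→1]: (347.9+288.6)/2 × 1 = 318.25
  [1→3]: (288.6+198.6)/2 × 2 = 487.2
  [3→4.5]: (198.6+150.1)/2 × 1.5 = 261.525
  [4.5→5]: (150.1+136.7)/2 × 0.5 = 71.7
  [5→8]: (136.7+78.1)/2 × 3 = 322.2
  [8→8.25]: (78.1+74.5)/2 × 0.25 = 19.075
  Sum = 1479.95 µg/L·h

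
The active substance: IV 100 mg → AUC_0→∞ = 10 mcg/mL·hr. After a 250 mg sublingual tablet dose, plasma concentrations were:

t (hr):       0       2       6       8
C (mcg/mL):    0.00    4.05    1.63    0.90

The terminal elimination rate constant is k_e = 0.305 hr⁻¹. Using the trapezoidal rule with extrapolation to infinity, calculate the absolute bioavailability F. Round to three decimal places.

Trapezoidal AUC_0→8 (sublingual tablet):
  [0→2]: (0.00+4.05)/2 × 2 = 4.05
  [2→6]: (4.05+1.63)/2 × 4 = 11.36
  [6→8]: (1.63+0.90)/2 × 2 = 2.53
  Sum = 17.94 mcg/mL·hr
Tail: C_last/k_e = 0.90/0.305 = 2.951
AUC_0→∞ (sublingual tablet) = 17.94 + 2.951 = 20.891 mcg/mL·hr
F = (AUC_ev/D_ev)/(AUC_iv/D_iv) = (20.891/250)/(10/100) = 0.083564/0.1 = 0.8356

F = 0.836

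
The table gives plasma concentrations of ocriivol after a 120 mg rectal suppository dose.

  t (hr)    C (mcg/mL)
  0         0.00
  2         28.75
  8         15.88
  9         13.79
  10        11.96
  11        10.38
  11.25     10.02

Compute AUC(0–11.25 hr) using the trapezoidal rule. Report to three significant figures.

AUC = 204 mcg/mL·hr

Trapezoidal AUC_0→11.25:
  [0→2]: (0.00+28.75)/2 × 2 = 28.75
  [2→8]: (28.75+15.88)/2 × 6 = 133.89
  [8→9]: (15.88+13.79)/2 × 1 = 14.835
  [9→10]: (13.79+11.96)/2 × 1 = 12.875
  [10→11]: (11.96+10.38)/2 × 1 = 11.17
  [11→11.25]: (10.38+10.02)/2 × 0.25 = 2.55
  Sum = 204.07 mcg/mL·hr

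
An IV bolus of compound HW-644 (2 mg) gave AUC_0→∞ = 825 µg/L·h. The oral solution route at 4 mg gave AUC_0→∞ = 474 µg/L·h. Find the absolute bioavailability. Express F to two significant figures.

F = (AUC_ev / D_ev) / (AUC_iv / D_iv)
  = (474/4) / (825/2)
  = 118.5 / 412.5 = 0.2873

F = 0.29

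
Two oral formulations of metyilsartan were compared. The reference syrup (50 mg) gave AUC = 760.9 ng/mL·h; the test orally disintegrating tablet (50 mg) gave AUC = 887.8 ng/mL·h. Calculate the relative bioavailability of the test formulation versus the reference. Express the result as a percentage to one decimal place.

F_rel = 116.7%

F_rel = (AUC_test/D_test) / (AUC_ref/D_ref)
      = (887.8/50) / (760.9/50)
      = 17.756 / 15.218 = 1.1668 = 116.68%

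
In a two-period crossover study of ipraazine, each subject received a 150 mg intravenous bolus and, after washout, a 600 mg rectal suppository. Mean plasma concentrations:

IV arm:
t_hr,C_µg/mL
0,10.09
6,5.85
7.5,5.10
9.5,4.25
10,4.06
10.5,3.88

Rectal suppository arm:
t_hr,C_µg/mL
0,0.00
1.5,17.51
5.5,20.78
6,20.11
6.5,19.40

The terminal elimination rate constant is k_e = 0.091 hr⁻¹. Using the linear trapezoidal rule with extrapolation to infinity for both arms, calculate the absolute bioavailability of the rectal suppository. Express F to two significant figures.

F = 0.72

Trapezoidal AUC_0→10.5 (IV):
  [0→6]: (10.09+5.85)/2 × 6 = 47.82
  [6→7.5]: (5.85+5.10)/2 × 1.5 = 8.2125
  [7.5→9.5]: (5.10+4.25)/2 × 2 = 9.35
  [9.5→10]: (4.25+4.06)/2 × 0.5 = 2.0775
  [10→10.5]: (4.06+3.88)/2 × 0.5 = 1.985
  Sum = 69.445 µg/mL·hr
IV tail: 3.88/0.091 = 42.637; AUC_iv,0→∞ = 69.445 + 42.637 = 112.082 µg/mL·hr
Trapezoidal AUC_0→6.5 (rectal suppository):
  [0→1.5]: (0.00+17.51)/2 × 1.5 = 13.1325
  [1.5→5.5]: (17.51+20.78)/2 × 4 = 76.58
  [5.5→6]: (20.78+20.11)/2 × 0.5 = 10.2225
  [6→6.5]: (20.11+19.40)/2 × 0.5 = 9.8775
  Sum = 109.8125 µg/mL·hr
rectal suppository tail: 19.40/0.091 = 213.187; AUC_ev,0→∞ = 109.8125 + 213.187 = 322.9995 µg/mL·hr
F = (AUC_ev/D_ev)/(AUC_iv/D_iv) = (322.9995/600)/(112.082/150) = 0.5383325/0.747213 = 0.7205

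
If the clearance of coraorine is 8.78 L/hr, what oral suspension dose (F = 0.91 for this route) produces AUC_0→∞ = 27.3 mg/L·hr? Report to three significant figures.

Dose = CL × AUC_0→∞ / F
     = 8.78 × 27.3 / 0.91 = 263.4 mg

Dose = 263 mg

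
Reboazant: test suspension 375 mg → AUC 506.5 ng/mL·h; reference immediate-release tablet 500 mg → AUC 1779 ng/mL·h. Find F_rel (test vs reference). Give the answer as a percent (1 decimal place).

F_rel = (AUC_test/D_test) / (AUC_ref/D_ref)
      = (506.5/375) / (1779/500)
      = 1.35067 / 3.558 = 0.3796 = 37.96%

F_rel = 38.0%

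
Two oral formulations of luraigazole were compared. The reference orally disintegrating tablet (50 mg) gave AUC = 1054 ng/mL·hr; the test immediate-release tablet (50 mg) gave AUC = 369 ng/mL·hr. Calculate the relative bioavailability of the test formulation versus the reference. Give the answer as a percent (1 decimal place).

F_rel = 35.0%

F_rel = (AUC_test/D_test) / (AUC_ref/D_ref)
      = (369/50) / (1054/50)
      = 7.38 / 21.08 = 0.3501 = 35.01%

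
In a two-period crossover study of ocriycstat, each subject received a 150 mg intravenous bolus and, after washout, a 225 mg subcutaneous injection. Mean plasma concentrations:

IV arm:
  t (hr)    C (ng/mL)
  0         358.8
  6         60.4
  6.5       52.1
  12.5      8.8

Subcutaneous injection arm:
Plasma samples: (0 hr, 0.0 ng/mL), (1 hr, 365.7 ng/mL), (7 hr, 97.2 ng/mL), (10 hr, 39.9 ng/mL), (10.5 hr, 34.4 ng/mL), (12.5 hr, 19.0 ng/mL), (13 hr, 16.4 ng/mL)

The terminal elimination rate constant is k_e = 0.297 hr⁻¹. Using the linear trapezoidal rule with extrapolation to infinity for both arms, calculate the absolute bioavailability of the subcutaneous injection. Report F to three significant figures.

Trapezoidal AUC_0→12.5 (IV):
  [0→6]: (358.8+60.4)/2 × 6 = 1257.6
  [6→6.5]: (60.4+52.1)/2 × 0.5 = 28.125
  [6.5→12.5]: (52.1+8.8)/2 × 6 = 182.7
  Sum = 1468.425 ng/mL·hr
IV tail: 8.8/0.297 = 29.630; AUC_iv,0→∞ = 1468.425 + 29.630 = 1498.055 ng/mL·hr
Trapezoidal AUC_0→13 (subcutaneous injection):
  [0→1]: (0.0+365.7)/2 × 1 = 182.85
  [1→7]: (365.7+97.2)/2 × 6 = 1388.7
  [7→10]: (97.2+39.9)/2 × 3 = 205.65
  [10→10.5]: (39.9+34.4)/2 × 0.5 = 18.575
  [10.5→12.5]: (34.4+19.0)/2 × 2 = 53.4
  [12.5→13]: (19.0+16.4)/2 × 0.5 = 8.85
  Sum = 1858.025 ng/mL·hr
subcutaneous injection tail: 16.4/0.297 = 55.219; AUC_ev,0→∞ = 1858.025 + 55.219 = 1913.244 ng/mL·hr
F = (AUC_ev/D_ev)/(AUC_iv/D_iv) = (1913.244/225)/(1498.055/150) = 8.50331/9.98703 = 0.8514

F = 0.851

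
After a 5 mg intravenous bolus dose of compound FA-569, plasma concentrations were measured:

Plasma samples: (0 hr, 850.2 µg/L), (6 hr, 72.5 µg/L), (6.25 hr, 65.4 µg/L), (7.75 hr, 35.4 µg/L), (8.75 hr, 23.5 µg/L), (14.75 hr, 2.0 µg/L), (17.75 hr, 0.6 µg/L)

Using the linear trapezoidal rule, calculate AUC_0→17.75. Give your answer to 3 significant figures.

AUC = 2970 µg/L·hr

Trapezoidal AUC_0→17.75:
  [0→6]: (850.2+72.5)/2 × 6 = 2768.1
  [6→6.25]: (72.5+65.4)/2 × 0.25 = 17.2375
  [6.25→7.75]: (65.4+35.4)/2 × 1.5 = 75.6
  [7.75→8.75]: (35.4+23.5)/2 × 1 = 29.45
  [8.75→14.75]: (23.5+2.0)/2 × 6 = 76.5
  [14.75→17.75]: (2.0+0.6)/2 × 3 = 3.9
  Sum = 2970.7875 µg/L·hr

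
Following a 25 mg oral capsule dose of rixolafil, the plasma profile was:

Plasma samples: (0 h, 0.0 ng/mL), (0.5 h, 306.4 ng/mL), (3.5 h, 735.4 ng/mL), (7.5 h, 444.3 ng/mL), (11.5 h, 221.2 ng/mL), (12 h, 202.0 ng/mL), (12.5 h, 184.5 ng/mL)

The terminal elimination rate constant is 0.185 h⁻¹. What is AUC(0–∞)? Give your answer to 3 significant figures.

Trapezoidal AUC_0→12.5:
  [0→0.5]: (0.0+306.4)/2 × 0.5 = 76.6
  [0.5→3.5]: (306.4+735.4)/2 × 3 = 1562.7
  [3.5→7.5]: (735.4+444.3)/2 × 4 = 2359.4
  [7.5→11.5]: (444.3+221.2)/2 × 4 = 1331.0
  [11.5→12]: (221.2+202.0)/2 × 0.5 = 105.8
  [12→12.5]: (202.0+184.5)/2 × 0.5 = 96.625
  Sum = 5532.125 ng/mL·h
Extrapolated tail: C_last / k_e = 184.5 / 0.185 = 997.297
AUC_0→∞ = 5532.125 + 997.297 = 6529.422 ng/mL·h

AUC = 6530 ng/mL·h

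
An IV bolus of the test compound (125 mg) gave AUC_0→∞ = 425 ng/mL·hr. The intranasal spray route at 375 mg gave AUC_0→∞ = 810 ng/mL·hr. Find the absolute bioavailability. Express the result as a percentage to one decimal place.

F = (AUC_ev / D_ev) / (AUC_iv / D_iv)
  = (810/375) / (425/125)
  = 2.16 / 3.4 = 0.6353
  = 63.53%

F = 63.5%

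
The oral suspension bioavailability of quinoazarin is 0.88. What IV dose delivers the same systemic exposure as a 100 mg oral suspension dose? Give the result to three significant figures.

D_iv = 88.0 mg

Systemic exposure from an extravascular dose = F × D_ev, so the equivalent IV dose is F × D_ev.
D_iv = F × D_ev = 0.88 × 100 = 88 mg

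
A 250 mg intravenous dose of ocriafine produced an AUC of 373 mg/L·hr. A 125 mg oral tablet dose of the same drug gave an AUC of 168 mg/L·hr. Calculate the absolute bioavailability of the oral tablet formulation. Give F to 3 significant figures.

F = 0.901

F = (AUC_ev / D_ev) / (AUC_iv / D_iv)
  = (168/125) / (373/250)
  = 1.344 / 1.492 = 0.9008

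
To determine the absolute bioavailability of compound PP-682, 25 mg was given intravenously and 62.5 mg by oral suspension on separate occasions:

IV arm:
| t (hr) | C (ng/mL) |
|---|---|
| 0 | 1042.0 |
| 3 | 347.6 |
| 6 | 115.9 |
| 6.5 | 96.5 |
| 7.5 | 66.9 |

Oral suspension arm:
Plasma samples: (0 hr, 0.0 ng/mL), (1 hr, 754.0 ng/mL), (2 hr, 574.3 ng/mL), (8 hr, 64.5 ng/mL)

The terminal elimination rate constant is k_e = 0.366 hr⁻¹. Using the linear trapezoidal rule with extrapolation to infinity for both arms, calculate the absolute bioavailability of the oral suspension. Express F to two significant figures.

F = 0.40

Trapezoidal AUC_0→7.5 (IV):
  [0→3]: (1042.0+347.6)/2 × 3 = 2084.4
  [3→6]: (347.6+115.9)/2 × 3 = 695.25
  [6→6.5]: (115.9+96.5)/2 × 0.5 = 53.1
  [6.5→7.5]: (96.5+66.9)/2 × 1 = 81.7
  Sum = 2914.45 ng/mL·hr
IV tail: 66.9/0.366 = 182.787; AUC_iv,0→∞ = 2914.45 + 182.787 = 3097.237 ng/mL·hr
Trapezoidal AUC_0→8 (oral suspension):
  [0→1]: (0.0+754.0)/2 × 1 = 377.0
  [1→2]: (754.0+574.3)/2 × 1 = 664.15
  [2→8]: (574.3+64.5)/2 × 6 = 1916.4
  Sum = 2957.55 ng/mL·hr
oral suspension tail: 64.5/0.366 = 176.230; AUC_ev,0→∞ = 2957.55 + 176.230 = 3133.78 ng/mL·hr
F = (AUC_ev/D_ev)/(AUC_iv/D_iv) = (3133.78/62.5)/(3097.237/25) = 50.14048/123.88948 = 0.4047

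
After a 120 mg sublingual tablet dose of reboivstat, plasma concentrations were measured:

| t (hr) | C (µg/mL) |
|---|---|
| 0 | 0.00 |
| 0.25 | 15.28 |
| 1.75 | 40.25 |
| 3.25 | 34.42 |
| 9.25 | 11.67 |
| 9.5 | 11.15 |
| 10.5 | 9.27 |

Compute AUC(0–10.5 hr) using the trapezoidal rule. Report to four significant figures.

Trapezoidal AUC_0→10.5:
  [0→0.25]: (0.00+15.28)/2 × 0.25 = 1.91
  [0.25→1.75]: (15.28+40.25)/2 × 1.5 = 41.6475
  [1.75→3.25]: (40.25+34.42)/2 × 1.5 = 56.0025
  [3.25→9.25]: (34.42+11.67)/2 × 6 = 138.27
  [9.25→9.5]: (11.67+11.15)/2 × 0.25 = 2.8525
  [9.5→10.5]: (11.15+9.27)/2 × 1 = 10.21
  Sum = 250.8925 µg/mL·hr

AUC = 250.9 µg/mL·hr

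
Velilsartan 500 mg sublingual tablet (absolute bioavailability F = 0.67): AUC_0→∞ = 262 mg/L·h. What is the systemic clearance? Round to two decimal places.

CL = 1.28 L/h

CL = F × Dose / AUC_0→∞
   = 0.67 × 500 / 262 = 1.27863 L/h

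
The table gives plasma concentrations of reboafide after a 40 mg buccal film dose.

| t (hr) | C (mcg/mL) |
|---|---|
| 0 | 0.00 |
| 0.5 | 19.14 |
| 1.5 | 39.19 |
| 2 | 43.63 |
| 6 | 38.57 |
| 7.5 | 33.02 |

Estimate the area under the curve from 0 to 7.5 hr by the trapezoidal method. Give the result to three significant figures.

Trapezoidal AUC_0→7.5:
  [0→0.5]: (0.00+19.14)/2 × 0.5 = 4.785
  [0.5→1.5]: (19.14+39.19)/2 × 1 = 29.165
  [1.5→2]: (39.19+43.63)/2 × 0.5 = 20.705
  [2→6]: (43.63+38.57)/2 × 4 = 164.4
  [6→7.5]: (38.57+33.02)/2 × 1.5 = 53.6925
  Sum = 272.7475 mcg/mL·hr

AUC = 273 mcg/mL·hr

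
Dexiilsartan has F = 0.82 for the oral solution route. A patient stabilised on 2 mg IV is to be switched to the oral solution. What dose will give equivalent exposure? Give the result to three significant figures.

For equal systemic exposure: F × D_ev = D_iv
D_ev = D_iv / F = 2 / 0.82 = 2.43902 mg

D_oral = 2.44 mg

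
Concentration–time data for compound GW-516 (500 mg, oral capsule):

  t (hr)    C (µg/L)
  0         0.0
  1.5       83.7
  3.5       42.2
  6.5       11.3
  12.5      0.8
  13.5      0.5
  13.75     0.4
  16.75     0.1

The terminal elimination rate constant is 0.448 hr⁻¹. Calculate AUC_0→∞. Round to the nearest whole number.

AUC = 307 µg/L·hr

Trapezoidal AUC_0→16.75:
  [0→1.5]: (0.0+83.7)/2 × 1.5 = 62.775
  [1.5→3.5]: (83.7+42.2)/2 × 2 = 125.9
  [3.5→6.5]: (42.2+11.3)/2 × 3 = 80.25
  [6.5→12.5]: (11.3+0.8)/2 × 6 = 36.3
  [12.5→13.5]: (0.8+0.5)/2 × 1 = 0.65
  [13.5→13.75]: (0.5+0.4)/2 × 0.25 = 0.1125
  [13.75→16.75]: (0.4+0.1)/2 × 3 = 0.75
  Sum = 306.7375 µg/L·hr
Extrapolated tail: C_last / k_e = 0.1 / 0.448 = 0.223
AUC_0→∞ = 306.7375 + 0.223 = 306.9605 µg/L·hr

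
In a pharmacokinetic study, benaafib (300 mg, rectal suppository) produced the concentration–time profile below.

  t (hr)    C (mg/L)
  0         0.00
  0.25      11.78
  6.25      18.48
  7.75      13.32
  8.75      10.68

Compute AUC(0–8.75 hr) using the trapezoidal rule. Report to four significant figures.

AUC = 128.1 mg/L·hr

Trapezoidal AUC_0→8.75:
  [0→0.25]: (0.00+11.78)/2 × 0.25 = 1.4725
  [0.25→6.25]: (11.78+18.48)/2 × 6 = 90.78
  [6.25→7.75]: (18.48+13.32)/2 × 1.5 = 23.85
  [7.75→8.75]: (13.32+10.68)/2 × 1 = 12.0
  Sum = 128.1025 mg/L·hr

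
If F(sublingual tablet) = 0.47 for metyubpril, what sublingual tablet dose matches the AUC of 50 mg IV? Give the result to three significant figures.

D_sublingual = 106 mg

For equal systemic exposure: F × D_ev = D_iv
D_ev = D_iv / F = 50 / 0.47 = 106.383 mg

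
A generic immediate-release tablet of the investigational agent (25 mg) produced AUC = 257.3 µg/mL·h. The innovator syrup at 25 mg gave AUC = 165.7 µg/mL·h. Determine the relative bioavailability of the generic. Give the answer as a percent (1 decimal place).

F_rel = (AUC_test/D_test) / (AUC_ref/D_ref)
      = (257.3/25) / (165.7/25)
      = 10.292 / 6.628 = 1.5528 = 155.28%

F_rel = 155.3%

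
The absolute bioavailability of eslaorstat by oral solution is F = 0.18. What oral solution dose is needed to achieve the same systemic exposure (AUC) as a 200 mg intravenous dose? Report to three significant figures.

D_oral = 1110 mg

For equal systemic exposure: F × D_ev = D_iv
D_ev = D_iv / F = 200 / 0.18 = 1111.11 mg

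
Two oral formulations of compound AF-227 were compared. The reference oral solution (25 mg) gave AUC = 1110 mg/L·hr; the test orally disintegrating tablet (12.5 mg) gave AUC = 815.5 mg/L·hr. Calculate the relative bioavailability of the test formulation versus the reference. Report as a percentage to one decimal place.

F_rel = 146.9%

F_rel = (AUC_test/D_test) / (AUC_ref/D_ref)
      = (815.5/12.5) / (1110/25)
      = 65.24 / 44.4 = 1.4694 = 146.94%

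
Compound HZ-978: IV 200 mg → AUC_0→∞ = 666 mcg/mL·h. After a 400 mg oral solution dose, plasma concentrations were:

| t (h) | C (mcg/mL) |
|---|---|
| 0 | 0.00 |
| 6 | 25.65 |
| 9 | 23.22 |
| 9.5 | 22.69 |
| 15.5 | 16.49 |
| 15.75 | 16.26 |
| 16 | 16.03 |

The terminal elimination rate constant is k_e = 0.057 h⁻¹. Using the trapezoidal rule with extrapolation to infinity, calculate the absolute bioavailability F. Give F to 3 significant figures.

Trapezoidal AUC_0→16 (oral solution):
  [0→6]: (0.00+25.65)/2 × 6 = 76.95
  [6→9]: (25.65+23.22)/2 × 3 = 73.305
  [9→9.5]: (23.22+22.69)/2 × 0.5 = 11.4775
  [9.5→15.5]: (22.69+16.49)/2 × 6 = 117.54
  [15.5→15.75]: (16.49+16.26)/2 × 0.25 = 4.09375
  [15.75→16]: (16.26+16.03)/2 × 0.25 = 4.03625
  Sum = 287.4025 mcg/mL·h
Tail: C_last/k_e = 16.03/0.057 = 281.228
AUC_0→∞ (oral solution) = 287.4025 + 281.228 = 568.6305 mcg/mL·h
F = (AUC_ev/D_ev)/(AUC_iv/D_iv) = (568.6305/400)/(666/200) = 1.42158/3.33 = 0.4269

F = 0.427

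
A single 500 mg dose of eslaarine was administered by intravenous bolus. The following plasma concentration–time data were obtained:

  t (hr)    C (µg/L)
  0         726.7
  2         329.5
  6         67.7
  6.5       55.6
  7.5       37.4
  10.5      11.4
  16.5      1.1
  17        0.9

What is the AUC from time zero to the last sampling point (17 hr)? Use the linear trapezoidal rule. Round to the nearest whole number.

AUC = 2039 µg/L·hr

Trapezoidal AUC_0→17:
  [0→2]: (726.7+329.5)/2 × 2 = 1056.2
  [2→6]: (329.5+67.7)/2 × 4 = 794.4
  [6→6.5]: (67.7+55.6)/2 × 0.5 = 30.825
  [6.5→7.5]: (55.6+37.4)/2 × 1 = 46.5
  [7.5→10.5]: (37.4+11.4)/2 × 3 = 73.2
  [10.5→16.5]: (11.4+1.1)/2 × 6 = 37.5
  [16.5→17]: (1.1+0.9)/2 × 0.5 = 0.5
  Sum = 2039.125 µg/L·hr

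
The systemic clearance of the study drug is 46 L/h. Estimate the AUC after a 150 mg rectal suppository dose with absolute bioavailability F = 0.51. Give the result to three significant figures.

AUC = 1.66 mg/L·h

AUC_0→∞ = F × Dose / CL
        = 0.51 × 150 / 46 = 1.66304 mg/L·h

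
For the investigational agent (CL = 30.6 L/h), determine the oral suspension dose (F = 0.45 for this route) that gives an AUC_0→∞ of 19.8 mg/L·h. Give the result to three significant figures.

Dose = CL × AUC_0→∞ / F
     = 30.6 × 19.8 / 0.45 = 1346.4 mg

Dose = 1350 mg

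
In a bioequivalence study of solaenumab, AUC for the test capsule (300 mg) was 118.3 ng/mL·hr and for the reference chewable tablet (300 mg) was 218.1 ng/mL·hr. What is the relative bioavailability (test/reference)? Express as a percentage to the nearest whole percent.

F_rel = 54%

F_rel = (AUC_test/D_test) / (AUC_ref/D_ref)
      = (118.3/300) / (218.1/300)
      = 0.394333 / 0.727 = 0.5424 = 54.24%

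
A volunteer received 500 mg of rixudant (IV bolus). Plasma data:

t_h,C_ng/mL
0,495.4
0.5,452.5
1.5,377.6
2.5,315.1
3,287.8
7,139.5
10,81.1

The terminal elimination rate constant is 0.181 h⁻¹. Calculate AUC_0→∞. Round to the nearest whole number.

Trapezoidal AUC_0→10:
  [0→0.5]: (495.4+452.5)/2 × 0.5 = 236.975
  [0.5→1.5]: (452.5+377.6)/2 × 1 = 415.05
  [1.5→2.5]: (377.6+315.1)/2 × 1 = 346.35
  [2.5→3]: (315.1+287.8)/2 × 0.5 = 150.725
  [3→7]: (287.8+139.5)/2 × 4 = 854.6
  [7→10]: (139.5+81.1)/2 × 3 = 330.9
  Sum = 2334.6 ng/mL·h
Extrapolated tail: C_last / k_e = 81.1 / 0.181 = 448.066
AUC_0→∞ = 2334.6 + 448.066 = 2782.666 ng/mL·h

AUC = 2783 ng/mL·h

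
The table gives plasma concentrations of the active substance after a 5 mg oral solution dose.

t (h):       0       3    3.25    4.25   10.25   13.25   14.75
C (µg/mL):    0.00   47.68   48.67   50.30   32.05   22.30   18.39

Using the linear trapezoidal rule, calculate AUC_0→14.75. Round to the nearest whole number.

Trapezoidal AUC_0→14.75:
  [0→3]: (0.00+47.68)/2 × 3 = 71.52
  [3→3.25]: (47.68+48.67)/2 × 0.25 = 12.04375
  [3.25→4.25]: (48.67+50.30)/2 × 1 = 49.485
  [4.25→10.25]: (50.30+32.05)/2 × 6 = 247.05
  [10.25→13.25]: (32.05+22.30)/2 × 3 = 81.525
  [13.25→14.75]: (22.30+18.39)/2 × 1.5 = 30.5175
  Sum = 492.14125 µg/mL·h

AUC = 492 µg/mL·h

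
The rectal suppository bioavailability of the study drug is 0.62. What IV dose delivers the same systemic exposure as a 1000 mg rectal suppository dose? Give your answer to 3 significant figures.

Systemic exposure from an extravascular dose = F × D_ev, so the equivalent IV dose is F × D_ev.
D_iv = F × D_ev = 0.62 × 1000 = 620 mg

D_iv = 620 mg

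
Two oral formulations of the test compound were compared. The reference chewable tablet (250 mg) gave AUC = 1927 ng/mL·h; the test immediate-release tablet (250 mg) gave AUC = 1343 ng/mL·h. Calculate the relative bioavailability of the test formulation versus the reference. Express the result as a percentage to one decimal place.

F_rel = (AUC_test/D_test) / (AUC_ref/D_ref)
      = (1343/250) / (1927/250)
      = 5.372 / 7.708 = 0.6969 = 69.69%

F_rel = 69.7%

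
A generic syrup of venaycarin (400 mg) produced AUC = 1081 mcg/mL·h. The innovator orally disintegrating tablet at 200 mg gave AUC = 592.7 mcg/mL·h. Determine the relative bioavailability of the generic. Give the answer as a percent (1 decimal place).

F_rel = 91.2%

F_rel = (AUC_test/D_test) / (AUC_ref/D_ref)
      = (1081/400) / (592.7/200)
      = 2.7025 / 2.9635 = 0.9119 = 91.19%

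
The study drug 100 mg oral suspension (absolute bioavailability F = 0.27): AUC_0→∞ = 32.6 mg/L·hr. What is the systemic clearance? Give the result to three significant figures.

CL = F × Dose / AUC_0→∞
   = 0.27 × 100 / 32.6 = 0.828221 L/hr

CL = 0.828 L/hr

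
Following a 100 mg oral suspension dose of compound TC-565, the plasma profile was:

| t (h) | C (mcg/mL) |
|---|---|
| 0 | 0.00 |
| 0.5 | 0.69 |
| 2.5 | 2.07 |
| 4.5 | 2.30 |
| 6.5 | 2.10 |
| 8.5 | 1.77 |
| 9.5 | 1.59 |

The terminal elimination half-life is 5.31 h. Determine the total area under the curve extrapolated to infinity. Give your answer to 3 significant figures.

AUC = 29.4 mcg/mL·h

Trapezoidal AUC_0→9.5:
  [0→0.5]: (0.00+0.69)/2 × 0.5 = 0.1725
  [0.5→2.5]: (0.69+2.07)/2 × 2 = 2.76
  [2.5→4.5]: (2.07+2.30)/2 × 2 = 4.37
  [4.5→6.5]: (2.30+2.10)/2 × 2 = 4.4
  [6.5→8.5]: (2.10+1.77)/2 × 2 = 3.87
  [8.5→9.5]: (1.77+1.59)/2 × 1 = 1.68
  Sum = 17.2525 mcg/mL·h
k_e = ln2 / t½ = 0.693147 / 5.31 = 0.1305 h^-1
Extrapolated tail: C_last / k_e = 1.59 / 0.1305 = 12.184
AUC_0→∞ = 17.2525 + 12.184 = 29.4365 mcg/mL·h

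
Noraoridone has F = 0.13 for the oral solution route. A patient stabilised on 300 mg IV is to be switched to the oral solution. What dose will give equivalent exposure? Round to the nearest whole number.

D_oral = 2308 mg

For equal systemic exposure: F × D_ev = D_iv
D_ev = D_iv / F = 300 / 0.13 = 2307.69 mg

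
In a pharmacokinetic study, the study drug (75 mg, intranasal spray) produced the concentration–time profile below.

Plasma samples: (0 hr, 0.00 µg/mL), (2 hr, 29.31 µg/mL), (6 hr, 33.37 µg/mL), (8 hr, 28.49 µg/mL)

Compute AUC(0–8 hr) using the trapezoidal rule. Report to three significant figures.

AUC = 217 µg/mL·hr

Trapezoidal AUC_0→8:
  [0→2]: (0.00+29.31)/2 × 2 = 29.31
  [2→6]: (29.31+33.37)/2 × 4 = 125.36
  [6→8]: (33.37+28.49)/2 × 2 = 61.86
  Sum = 216.53 µg/mL·hr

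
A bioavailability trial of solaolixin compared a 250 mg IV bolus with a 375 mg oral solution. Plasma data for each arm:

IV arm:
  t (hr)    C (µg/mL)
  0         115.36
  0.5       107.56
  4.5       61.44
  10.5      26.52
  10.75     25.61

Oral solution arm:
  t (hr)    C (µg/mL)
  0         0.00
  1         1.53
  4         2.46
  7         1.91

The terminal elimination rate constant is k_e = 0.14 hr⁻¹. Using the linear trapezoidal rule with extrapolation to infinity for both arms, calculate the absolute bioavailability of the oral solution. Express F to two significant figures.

Trapezoidal AUC_0→10.75 (IV):
  [0→0.5]: (115.36+107.56)/2 × 0.5 = 55.73
  [0.5→4.5]: (107.56+61.44)/2 × 4 = 338.0
  [4.5→10.5]: (61.44+26.52)/2 × 6 = 263.88
  [10.5→10.75]: (26.52+25.61)/2 × 0.25 = 6.51625
  Sum = 664.12625 µg/mL·hr
IV tail: 25.61/0.14 = 182.929; AUC_iv,0→∞ = 664.12625 + 182.929 = 847.05525 µg/mL·hr
Trapezoidal AUC_0→7 (oral solution):
  [0→1]: (0.00+1.53)/2 × 1 = 0.765
  [1→4]: (1.53+2.46)/2 × 3 = 5.985
  [4→7]: (2.46+1.91)/2 × 3 = 6.555
  Sum = 13.305 µg/mL·hr
oral solution tail: 1.91/0.14 = 13.643; AUC_ev,0→∞ = 13.305 + 13.643 = 26.948 µg/mL·hr
F = (AUC_ev/D_ev)/(AUC_iv/D_iv) = (26.948/375)/(847.05525/250) = 0.0718613/3.388221 = 0.0212

F = 0.021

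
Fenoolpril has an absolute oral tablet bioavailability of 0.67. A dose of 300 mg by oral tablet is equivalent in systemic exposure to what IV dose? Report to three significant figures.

D_iv = 201 mg

Systemic exposure from an extravascular dose = F × D_ev, so the equivalent IV dose is F × D_ev.
D_iv = F × D_ev = 0.67 × 300 = 201 mg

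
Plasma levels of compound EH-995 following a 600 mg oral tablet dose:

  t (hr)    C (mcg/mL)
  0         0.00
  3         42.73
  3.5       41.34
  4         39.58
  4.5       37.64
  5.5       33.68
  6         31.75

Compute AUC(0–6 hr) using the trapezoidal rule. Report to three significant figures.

AUC = 177 mcg/mL·hr

Trapezoidal AUC_0→6:
  [0→3]: (0.00+42.73)/2 × 3 = 64.095
  [3→3.5]: (42.73+41.34)/2 × 0.5 = 21.0175
  [3.5→4]: (41.34+39.58)/2 × 0.5 = 20.23
  [4→4.5]: (39.58+37.64)/2 × 0.5 = 19.305
  [4.5→5.5]: (37.64+33.68)/2 × 1 = 35.66
  [5.5→6]: (33.68+31.75)/2 × 0.5 = 16.3575
  Sum = 176.665 mcg/mL·hr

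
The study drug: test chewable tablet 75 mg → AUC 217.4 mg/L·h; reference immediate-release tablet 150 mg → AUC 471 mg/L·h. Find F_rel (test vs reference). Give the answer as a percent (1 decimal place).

F_rel = 92.3%

F_rel = (AUC_test/D_test) / (AUC_ref/D_ref)
      = (217.4/75) / (471/150)
      = 2.89867 / 3.14 = 0.9231 = 92.31%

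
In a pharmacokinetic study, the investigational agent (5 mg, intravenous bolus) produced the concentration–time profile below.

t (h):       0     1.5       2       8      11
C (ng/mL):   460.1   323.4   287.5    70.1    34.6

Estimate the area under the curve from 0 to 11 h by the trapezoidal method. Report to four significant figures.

AUC = 1970 ng/mL·h

Trapezoidal AUC_0→11:
  [0→1.5]: (460.1+323.4)/2 × 1.5 = 587.625
  [1.5→2]: (323.4+287.5)/2 × 0.5 = 152.725
  [2→8]: (287.5+70.1)/2 × 6 = 1072.8
  [8→11]: (70.1+34.6)/2 × 3 = 157.05
  Sum = 1970.2 ng/mL·h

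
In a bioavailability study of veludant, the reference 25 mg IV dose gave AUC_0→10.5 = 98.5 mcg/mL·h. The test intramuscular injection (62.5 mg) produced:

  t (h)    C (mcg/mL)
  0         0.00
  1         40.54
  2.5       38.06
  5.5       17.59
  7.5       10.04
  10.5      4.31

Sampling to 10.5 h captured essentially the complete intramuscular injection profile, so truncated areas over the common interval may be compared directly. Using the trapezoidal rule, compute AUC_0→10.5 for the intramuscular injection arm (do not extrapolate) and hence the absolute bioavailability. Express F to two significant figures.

F = 0.86

Trapezoidal AUC_0→10.5 (intramuscular injection):
  [0→1]: (0.00+40.54)/2 × 1 = 20.27
  [1→2.5]: (40.54+38.06)/2 × 1.5 = 58.95
  [2.5→5.5]: (38.06+17.59)/2 × 3 = 83.475
  [5.5→7.5]: (17.59+10.04)/2 × 2 = 27.63
  [7.5→10.5]: (10.04+4.31)/2 × 3 = 21.525
  Sum = 211.85 mcg/mL·h
F = (AUC_ev/D_ev)/(AUC_iv/D_iv) = (211.85/62.5)/(98.5/25) = 3.3896/3.94 = 0.8603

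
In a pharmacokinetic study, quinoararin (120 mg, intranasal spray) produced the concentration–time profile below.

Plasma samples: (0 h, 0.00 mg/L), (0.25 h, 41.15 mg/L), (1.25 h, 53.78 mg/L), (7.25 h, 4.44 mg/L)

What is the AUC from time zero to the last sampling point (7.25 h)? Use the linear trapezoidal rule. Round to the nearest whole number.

AUC = 227 mg/L·h

Trapezoidal AUC_0→7.25:
  [0→0.25]: (0.00+41.15)/2 × 0.25 = 5.14375
  [0.25→1.25]: (41.15+53.78)/2 × 1 = 47.465
  [1.25→7.25]: (53.78+4.44)/2 × 6 = 174.66
  Sum = 227.26875 mg/L·h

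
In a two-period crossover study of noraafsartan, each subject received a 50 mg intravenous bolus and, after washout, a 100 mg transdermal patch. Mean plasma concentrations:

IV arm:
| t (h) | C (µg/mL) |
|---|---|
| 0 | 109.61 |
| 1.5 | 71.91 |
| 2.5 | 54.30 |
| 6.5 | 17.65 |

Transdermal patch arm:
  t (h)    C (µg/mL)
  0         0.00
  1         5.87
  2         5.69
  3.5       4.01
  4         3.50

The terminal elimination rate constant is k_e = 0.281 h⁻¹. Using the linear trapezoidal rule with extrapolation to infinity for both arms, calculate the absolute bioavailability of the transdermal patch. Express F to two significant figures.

F = 0.037

Trapezoidal AUC_0→6.5 (IV):
  [0→1.5]: (109.61+71.91)/2 × 1.5 = 136.14
  [1.5→2.5]: (71.91+54.30)/2 × 1 = 63.105
  [2.5→6.5]: (54.30+17.65)/2 × 4 = 143.9
  Sum = 343.145 µg/mL·h
IV tail: 17.65/0.281 = 62.811; AUC_iv,0→∞ = 343.145 + 62.811 = 405.956 µg/mL·h
Trapezoidal AUC_0→4 (transdermal patch):
  [0→1]: (0.00+5.87)/2 × 1 = 2.935
  [1→2]: (5.87+5.69)/2 × 1 = 5.78
  [2→3.5]: (5.69+4.01)/2 × 1.5 = 7.275
  [3.5→4]: (4.01+3.50)/2 × 0.5 = 1.8775
  Sum = 17.8675 µg/mL·h
transdermal patch tail: 3.50/0.281 = 12.456; AUC_ev,0→∞ = 17.8675 + 12.456 = 30.3235 µg/mL·h
F = (AUC_ev/D_ev)/(AUC_iv/D_iv) = (30.3235/100)/(405.956/50) = 0.303235/8.11912 = 0.0373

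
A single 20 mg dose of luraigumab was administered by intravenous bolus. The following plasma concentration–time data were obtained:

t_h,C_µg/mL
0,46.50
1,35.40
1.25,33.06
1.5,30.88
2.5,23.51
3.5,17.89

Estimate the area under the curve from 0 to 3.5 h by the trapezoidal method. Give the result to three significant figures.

AUC = 105 µg/mL·h

Trapezoidal AUC_0→3.5:
  [0→1]: (46.50+35.40)/2 × 1 = 40.95
  [1→1.25]: (35.40+33.06)/2 × 0.25 = 8.5575
  [1.25→1.5]: (33.06+30.88)/2 × 0.25 = 7.9925
  [1.5→2.5]: (30.88+23.51)/2 × 1 = 27.195
  [2.5→3.5]: (23.51+17.89)/2 × 1 = 20.7
  Sum = 105.395 µg/mL·h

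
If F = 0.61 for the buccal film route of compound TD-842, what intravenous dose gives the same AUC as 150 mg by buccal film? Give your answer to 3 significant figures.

Systemic exposure from an extravascular dose = F × D_ev, so the equivalent IV dose is F × D_ev.
D_iv = F × D_ev = 0.61 × 150 = 91.5 mg

D_iv = 91.5 mg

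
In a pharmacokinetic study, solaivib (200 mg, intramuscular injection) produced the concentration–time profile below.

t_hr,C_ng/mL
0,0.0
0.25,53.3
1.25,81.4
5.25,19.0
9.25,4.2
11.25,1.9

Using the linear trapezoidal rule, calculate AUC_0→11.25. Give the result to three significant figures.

Trapezoidal AUC_0→11.25:
  [0→0.25]: (0.0+53.3)/2 × 0.25 = 6.6625
  [0.25→1.25]: (53.3+81.4)/2 × 1 = 67.35
  [1.25→5.25]: (81.4+19.0)/2 × 4 = 200.8
  [5.25→9.25]: (19.0+4.2)/2 × 4 = 46.4
  [9.25→11.25]: (4.2+1.9)/2 × 2 = 6.1
  Sum = 327.3125 ng/mL·hr

AUC = 327 ng/mL·hr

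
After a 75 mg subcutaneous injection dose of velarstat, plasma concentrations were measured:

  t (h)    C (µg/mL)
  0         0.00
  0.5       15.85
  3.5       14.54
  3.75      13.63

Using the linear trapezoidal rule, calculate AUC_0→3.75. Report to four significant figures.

AUC = 53.07 µg/mL·h

Trapezoidal AUC_0→3.75:
  [0→0.5]: (0.00+15.85)/2 × 0.5 = 3.9625
  [0.5→3.5]: (15.85+14.54)/2 × 3 = 45.585
  [3.5→3.75]: (14.54+13.63)/2 × 0.25 = 3.52125
  Sum = 53.06875 µg/mL·h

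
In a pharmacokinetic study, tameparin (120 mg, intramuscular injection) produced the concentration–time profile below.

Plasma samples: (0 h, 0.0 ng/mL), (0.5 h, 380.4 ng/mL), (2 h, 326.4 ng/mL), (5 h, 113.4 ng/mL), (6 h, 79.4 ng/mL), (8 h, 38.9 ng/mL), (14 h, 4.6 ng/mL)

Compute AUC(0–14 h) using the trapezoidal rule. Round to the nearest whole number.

Trapezoidal AUC_0→14:
  [0→0.5]: (0.0+380.4)/2 × 0.5 = 95.1
  [0.5→2]: (380.4+326.4)/2 × 1.5 = 530.1
  [2→5]: (326.4+113.4)/2 × 3 = 659.7
  [5→6]: (113.4+79.4)/2 × 1 = 96.4
  [6→8]: (79.4+38.9)/2 × 2 = 118.3
  [8→14]: (38.9+4.6)/2 × 6 = 130.5
  Sum = 1630.1 ng/mL·h

AUC = 1630 ng/mL·h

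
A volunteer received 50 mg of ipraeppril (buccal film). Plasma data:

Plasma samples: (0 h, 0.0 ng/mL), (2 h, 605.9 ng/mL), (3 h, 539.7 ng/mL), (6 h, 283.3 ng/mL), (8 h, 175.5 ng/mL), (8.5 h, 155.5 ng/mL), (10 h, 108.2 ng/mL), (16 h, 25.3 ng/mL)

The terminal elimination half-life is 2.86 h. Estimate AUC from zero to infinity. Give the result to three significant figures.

Trapezoidal AUC_0→16:
  [0→2]: (0.0+605.9)/2 × 2 = 605.9
  [2→3]: (605.9+539.7)/2 × 1 = 572.8
  [3→6]: (539.7+283.3)/2 × 3 = 1234.5
  [6→8]: (283.3+175.5)/2 × 2 = 458.8
  [8→8.5]: (175.5+155.5)/2 × 0.5 = 82.75
  [8.5→10]: (155.5+108.2)/2 × 1.5 = 197.775
  [10→16]: (108.2+25.3)/2 × 6 = 400.5
  Sum = 3553.025 ng/mL·h
k_e = ln2 / t½ = 0.693147 / 2.86 = 0.2424 h^-1
Extrapolated tail: C_last / k_e = 25.3 / 0.2424 = 104.373
AUC_0→∞ = 3553.025 + 104.373 = 3657.398 ng/mL·h

AUC = 3660 ng/mL·h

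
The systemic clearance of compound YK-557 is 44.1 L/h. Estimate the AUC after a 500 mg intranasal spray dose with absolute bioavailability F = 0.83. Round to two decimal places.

AUC = 9.41 mg/L·h

AUC_0→∞ = F × Dose / CL
        = 0.83 × 500 / 44.1 = 9.41043 mg/L·h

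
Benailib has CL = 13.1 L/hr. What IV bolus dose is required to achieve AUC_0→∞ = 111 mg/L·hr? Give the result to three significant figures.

Dose = 1450 mg

Dose_iv = CL × AUC_0→∞
     = 13.1 × 111 = 1454.1 mg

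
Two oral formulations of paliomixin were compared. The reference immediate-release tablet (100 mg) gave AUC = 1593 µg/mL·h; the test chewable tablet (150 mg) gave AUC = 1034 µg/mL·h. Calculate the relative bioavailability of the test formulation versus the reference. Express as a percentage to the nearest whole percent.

F_rel = 43%

F_rel = (AUC_test/D_test) / (AUC_ref/D_ref)
      = (1034/150) / (1593/100)
      = 6.89333 / 15.93 = 0.4327 = 43.27%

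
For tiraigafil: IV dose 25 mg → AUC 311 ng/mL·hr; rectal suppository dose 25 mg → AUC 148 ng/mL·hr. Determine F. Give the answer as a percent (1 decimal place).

F = (AUC_ev / D_ev) / (AUC_iv / D_iv)
  = (148/25) / (311/25)
  = 5.92 / 12.44 = 0.4759
  = 47.59%

F = 47.6%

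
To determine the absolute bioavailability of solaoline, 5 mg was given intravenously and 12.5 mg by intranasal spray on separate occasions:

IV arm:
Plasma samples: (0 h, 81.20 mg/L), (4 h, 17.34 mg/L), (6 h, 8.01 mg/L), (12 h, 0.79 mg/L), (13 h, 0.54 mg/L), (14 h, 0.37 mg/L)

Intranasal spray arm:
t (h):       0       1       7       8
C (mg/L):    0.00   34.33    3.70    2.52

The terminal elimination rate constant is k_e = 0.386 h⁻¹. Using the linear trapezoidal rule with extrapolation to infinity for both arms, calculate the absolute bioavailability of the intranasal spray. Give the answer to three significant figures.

F = 0.225

Trapezoidal AUC_0→14 (IV):
  [0→4]: (81.20+17.34)/2 × 4 = 197.08
  [4→6]: (17.34+8.01)/2 × 2 = 25.35
  [6→12]: (8.01+0.79)/2 × 6 = 26.4
  [12→13]: (0.79+0.54)/2 × 1 = 0.665
  [13→14]: (0.54+0.37)/2 × 1 = 0.455
  Sum = 249.95 mg/L·h
IV tail: 0.37/0.386 = 0.959; AUC_iv,0→∞ = 249.95 + 0.959 = 250.909 mg/L·h
Trapezoidal AUC_0→8 (intranasal spray):
  [0→1]: (0.00+34.33)/2 × 1 = 17.165
  [1→7]: (34.33+3.70)/2 × 6 = 114.09
  [7→8]: (3.70+2.52)/2 × 1 = 3.11
  Sum = 134.365 mg/L·h
intranasal spray tail: 2.52/0.386 = 6.528; AUC_ev,0→∞ = 134.365 + 6.528 = 140.893 mg/L·h
F = (AUC_ev/D_ev)/(AUC_iv/D_iv) = (140.893/12.5)/(250.909/5) = 11.27144/50.1818 = 0.2246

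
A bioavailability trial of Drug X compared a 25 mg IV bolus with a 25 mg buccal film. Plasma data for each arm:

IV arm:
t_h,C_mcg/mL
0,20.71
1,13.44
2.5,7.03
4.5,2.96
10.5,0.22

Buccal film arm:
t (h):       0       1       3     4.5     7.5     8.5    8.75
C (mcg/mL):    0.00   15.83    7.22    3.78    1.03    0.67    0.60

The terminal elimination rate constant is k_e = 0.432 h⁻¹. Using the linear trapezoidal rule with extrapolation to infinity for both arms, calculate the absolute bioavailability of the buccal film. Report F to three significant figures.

Trapezoidal AUC_0→10.5 (IV):
  [0→1]: (20.71+13.44)/2 × 1 = 17.075
  [1→2.5]: (13.44+7.03)/2 × 1.5 = 15.3525
  [2.5→4.5]: (7.03+2.96)/2 × 2 = 9.99
  [4.5→10.5]: (2.96+0.22)/2 × 6 = 9.54
  Sum = 51.9575 mcg/mL·h
IV tail: 0.22/0.432 = 0.509; AUC_iv,0→∞ = 51.9575 + 0.509 = 52.4665 mcg/mL·h
Trapezoidal AUC_0→8.75 (buccal film):
  [0→1]: (0.00+15.83)/2 × 1 = 7.915
  [1→3]: (15.83+7.22)/2 × 2 = 23.05
  [3→4.5]: (7.22+3.78)/2 × 1.5 = 8.25
  [4.5→7.5]: (3.78+1.03)/2 × 3 = 7.215
  [7.5→8.5]: (1.03+0.67)/2 × 1 = 0.85
  [8.5→8.75]: (0.67+0.60)/2 × 0.25 = 0.15875
  Sum = 47.43875 mcg/mL·h
buccal film tail: 0.60/0.432 = 1.389; AUC_ev,0→∞ = 47.43875 + 1.389 = 48.82775 mcg/mL·h
F = (AUC_ev/D_ev)/(AUC_iv/D_iv) = (48.82775/25)/(52.4665/25) = 1.95311/2.09866 = 0.9306

F = 0.931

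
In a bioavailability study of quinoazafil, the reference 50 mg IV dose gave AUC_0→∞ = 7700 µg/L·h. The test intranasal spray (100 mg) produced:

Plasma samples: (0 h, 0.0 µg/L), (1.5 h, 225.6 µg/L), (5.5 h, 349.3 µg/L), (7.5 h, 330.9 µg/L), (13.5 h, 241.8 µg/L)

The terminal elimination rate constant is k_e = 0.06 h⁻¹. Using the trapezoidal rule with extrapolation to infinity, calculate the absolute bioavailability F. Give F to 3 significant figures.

Trapezoidal AUC_0→13.5 (intranasal spray):
  [0→1.5]: (0.0+225.6)/2 × 1.5 = 169.2
  [1.5→5.5]: (225.6+349.3)/2 × 4 = 1149.8
  [5.5→7.5]: (349.3+330.9)/2 × 2 = 680.2
  [7.5→13.5]: (330.9+241.8)/2 × 6 = 1718.1
  Sum = 3717.3 µg/L·h
Tail: C_last/k_e = 241.8/0.06 = 4030.000
AUC_0→∞ (intranasal spray) = 3717.3 + 4030.000 = 7747.3 µg/L·h
F = (AUC_ev/D_ev)/(AUC_iv/D_iv) = (7747.3/100)/(7700/50) = 77.473/154 = 0.5031

F = 0.503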